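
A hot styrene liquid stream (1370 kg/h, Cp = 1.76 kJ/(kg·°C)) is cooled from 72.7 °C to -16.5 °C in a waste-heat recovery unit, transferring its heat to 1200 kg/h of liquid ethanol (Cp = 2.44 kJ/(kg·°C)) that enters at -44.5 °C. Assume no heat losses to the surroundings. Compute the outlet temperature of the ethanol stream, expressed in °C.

T_c,out = 29.0 °C

Heat released by hot stream: Q = 1370 × 1.76 × (72.7 − -16.5) = 215080 kJ/h
Energy balance on cold side (adiabatic exchanger): Q = ṁ_c·Cp_c·(T_c,out − T_c,in)
T_c,out = -44.5 + 215080/(1200 × 2.44) = 28.956 °C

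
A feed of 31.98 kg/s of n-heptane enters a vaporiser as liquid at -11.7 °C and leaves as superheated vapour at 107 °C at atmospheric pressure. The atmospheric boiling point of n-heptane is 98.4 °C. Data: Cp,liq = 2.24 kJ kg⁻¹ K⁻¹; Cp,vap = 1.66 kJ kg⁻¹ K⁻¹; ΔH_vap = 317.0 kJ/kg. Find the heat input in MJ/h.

liquid -11.7→98.4 °C: 246.62 kJ/kg
vaporisation at 98.4 °C: 317 kJ/kg
vapour 98.4→107 °C: 14.276 kJ/kg
Δh = 246.62 + 317 + 14.276 = 577.9 kJ/kg
Q = ṁ·Δh = 31.98 kg/s × 577.9 kJ/kg = 18481 kJ/s
|Q| = 18481 kW = 66532 MJ/h

Q = 66500 MJ/h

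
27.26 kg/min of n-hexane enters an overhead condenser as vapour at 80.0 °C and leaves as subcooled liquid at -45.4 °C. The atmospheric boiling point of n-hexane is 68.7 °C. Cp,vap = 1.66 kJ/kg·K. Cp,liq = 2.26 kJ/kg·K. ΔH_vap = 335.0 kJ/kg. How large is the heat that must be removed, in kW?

vapour 80.0→68.7 °C: -18.758 kJ/kg
condensation at 68.7 °C: -335 kJ/kg
liquid 68.7→-45.4 °C: -257.87 kJ/kg
Δh = -18.758 + -335 + -257.87 = -611.62 kJ/kg
Q = ṁ·Δh = 27.26 kg/min × -611.62 kJ/kg = -16673 kJ/min
|Q| = 277.88 kW

Q_c = 278 kW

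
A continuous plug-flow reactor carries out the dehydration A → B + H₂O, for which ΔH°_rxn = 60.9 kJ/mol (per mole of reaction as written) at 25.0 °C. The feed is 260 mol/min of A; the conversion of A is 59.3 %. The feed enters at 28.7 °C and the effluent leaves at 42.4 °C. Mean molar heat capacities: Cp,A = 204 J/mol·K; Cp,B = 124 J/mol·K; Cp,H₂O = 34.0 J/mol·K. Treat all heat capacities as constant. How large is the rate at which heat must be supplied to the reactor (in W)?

Extent of reaction ξ = 0.593 × 260 = 154.18 mol/min
Reaction term: ξ·ΔH°_rxn = 154.18 × 60.9 = 9389.6 kJ/min
Sensible, feed 28.7→25 °C: -196.25 kJ/min
Outlet flows (mol/min): A 105.82, B 154.18, H₂O 154.18
Sensible, products 25→42.4 °C: 799.49 kJ/min
Q = ΔH = 9992.8 kJ/min = 166.55 kW
Heat supplied = 166550 W

Q_in = 167000 W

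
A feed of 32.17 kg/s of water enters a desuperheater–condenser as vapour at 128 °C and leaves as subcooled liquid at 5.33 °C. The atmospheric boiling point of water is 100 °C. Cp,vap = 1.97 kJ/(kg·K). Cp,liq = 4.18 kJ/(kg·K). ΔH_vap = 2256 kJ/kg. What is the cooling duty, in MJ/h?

vapour 128→100 °C: -55.16 kJ/kg
condensation at 100 °C: -2256 kJ/kg
liquid 100→5.33 °C: -395.72 kJ/kg
Δh = -55.16 + -2256 + -395.72 = -2706.9 kJ/kg
Q = ṁ·Δh = 32.17 kg/s × -2706.9 kJ/kg = -87080 kJ/s
|Q| = 87080 kW = 313490 MJ/h

Q_c = 313000 MJ/h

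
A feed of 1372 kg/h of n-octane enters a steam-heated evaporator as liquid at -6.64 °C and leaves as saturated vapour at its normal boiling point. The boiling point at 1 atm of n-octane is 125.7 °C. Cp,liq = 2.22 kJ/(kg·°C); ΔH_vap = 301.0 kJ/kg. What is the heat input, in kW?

Q = 227 kW

liquid -6.64→125.7 °C: 293.79 kJ/kg
vaporisation at 125.7 °C: 301 kJ/kg
Δh = 293.79 + 301 = 594.79 kJ/kg
Q = ṁ·Δh = 1372 kg/h × 594.79 kJ/kg = 816060 kJ/h
|Q| = 226.68 kW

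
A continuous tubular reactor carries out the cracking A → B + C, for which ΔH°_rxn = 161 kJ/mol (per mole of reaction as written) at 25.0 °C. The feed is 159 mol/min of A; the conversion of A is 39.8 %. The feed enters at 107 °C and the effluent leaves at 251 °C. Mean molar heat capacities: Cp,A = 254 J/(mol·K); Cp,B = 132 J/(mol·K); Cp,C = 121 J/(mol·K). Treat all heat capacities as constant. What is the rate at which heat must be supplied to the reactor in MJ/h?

Extent of reaction ξ = 0.398 × 159 = 63.282 mol/min
Reaction term: ξ·ΔH°_rxn = 63.282 × 161 = 10188 kJ/min
Sensible, feed 107→25 °C: -3311.7 kJ/min
Outlet flows (mol/min): A 95.718, B 63.282, C 63.282
Sensible, products 25→251 °C: 9112.9 kJ/min
Q = ΔH = 15990 kJ/min = 266.49 kW
Heat supplied = 959.38 MJ/h

Q_in = 959 MJ/h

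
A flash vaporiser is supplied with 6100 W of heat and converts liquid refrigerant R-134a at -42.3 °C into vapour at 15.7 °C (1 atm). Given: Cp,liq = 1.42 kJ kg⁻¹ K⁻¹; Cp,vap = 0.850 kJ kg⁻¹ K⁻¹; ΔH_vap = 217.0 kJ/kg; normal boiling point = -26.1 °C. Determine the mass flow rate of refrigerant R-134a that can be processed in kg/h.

Δh = 1.42×(-26.1−-42.3) + 217.0 + 0.850×(15.7−-26.1) = 275.53 kJ/kg
Q = 6100 W = 6.1 kJ/s = 21960 kJ/h
ṁ = Q/Δh = 21960 / 275.53 = 79.7 kg/h

ṁ = 79.7 kg/h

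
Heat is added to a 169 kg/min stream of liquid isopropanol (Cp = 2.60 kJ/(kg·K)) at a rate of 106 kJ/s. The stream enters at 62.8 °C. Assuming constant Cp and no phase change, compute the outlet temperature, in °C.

T_out = 77.3 °C

Q = 106 kJ/s = 6360 kJ/min
ΔT = Q/(ṁ·Cp) = 6360/(169×2.60) = 14.474 K
T_out = 62.8 + 14.474 = 77.274 °C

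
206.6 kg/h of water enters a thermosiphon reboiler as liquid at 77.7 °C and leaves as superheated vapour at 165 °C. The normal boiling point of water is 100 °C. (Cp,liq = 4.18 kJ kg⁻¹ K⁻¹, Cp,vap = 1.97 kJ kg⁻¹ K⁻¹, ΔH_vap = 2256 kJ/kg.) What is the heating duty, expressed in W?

liquid 77.7→100 °C: 93.214 kJ/kg
vaporisation at 100 °C: 2256 kJ/kg
vapour 100→165 °C: 128.05 kJ/kg
Δh = 93.214 + 2256 + 128.05 = 2477.3 kJ/kg
Q = ṁ·Δh = 206.6 kg/h × 2477.3 kJ/kg = 511800 kJ/h
|Q| = 142.17 kW = 142170 W

Q = 142000 W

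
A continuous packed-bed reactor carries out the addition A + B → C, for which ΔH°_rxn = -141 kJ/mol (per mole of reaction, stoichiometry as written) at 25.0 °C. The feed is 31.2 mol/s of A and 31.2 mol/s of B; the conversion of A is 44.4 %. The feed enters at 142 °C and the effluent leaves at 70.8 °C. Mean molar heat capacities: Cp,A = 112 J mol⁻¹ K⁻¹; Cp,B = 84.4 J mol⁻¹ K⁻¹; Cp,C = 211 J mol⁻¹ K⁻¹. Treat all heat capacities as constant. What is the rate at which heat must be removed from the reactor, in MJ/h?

Extent of reaction ξ = 0.444 × 31.2 = 13.853 mol/s
Reaction term: ξ·ΔH°_rxn = 13.853 × -141 = -1953.2 kJ/s
Sensible, feed 142→25 °C: -716.94 kJ/s
Outlet flows (mol/s): A 17.347, B 17.347, C 13.853
Sensible, products 25→70.8 °C: 289.91 kJ/s
Q = ΔH = -2380.3 kJ/s = -2380.3 kW
Heat removed = 8569 MJ/h

Q_out = 8570 MJ/h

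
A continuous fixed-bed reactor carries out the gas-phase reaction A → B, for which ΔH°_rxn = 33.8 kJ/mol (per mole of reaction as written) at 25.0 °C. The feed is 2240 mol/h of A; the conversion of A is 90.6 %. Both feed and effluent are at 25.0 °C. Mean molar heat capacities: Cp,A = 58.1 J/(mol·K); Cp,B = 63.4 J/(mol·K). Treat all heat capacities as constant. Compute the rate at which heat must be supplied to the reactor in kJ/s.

Q_in = 19.1 kJ/s

Extent of reaction ξ = 0.906 × 2240 = 2029.4 mol/h
Reaction term: ξ·ΔH°_rxn = 2029.4 × 33.8 = 68595 kJ/h
Q = ΔH = 68595 kJ/h = 19.054 kW
Heat supplied = 19.054 kJ/s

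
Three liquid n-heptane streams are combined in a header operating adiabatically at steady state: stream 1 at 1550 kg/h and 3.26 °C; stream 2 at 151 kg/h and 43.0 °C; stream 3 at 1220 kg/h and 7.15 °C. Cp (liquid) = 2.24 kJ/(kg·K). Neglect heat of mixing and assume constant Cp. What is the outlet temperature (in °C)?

No heat crosses the boundary, so H_out = H_in.
Σ ṁᵢCp,ᵢTᵢ = 1550×2.24×3.26 + 151×2.24×43.0 + 1220×2.24×7.15 = 45403
Σ ṁᵢCp,ᵢ = 1550×2.24 + 151×2.24 + 1220×2.24 = 6543
T_out = 45403 / 6543 = 6.9391 °C

T_out = 6.94 °C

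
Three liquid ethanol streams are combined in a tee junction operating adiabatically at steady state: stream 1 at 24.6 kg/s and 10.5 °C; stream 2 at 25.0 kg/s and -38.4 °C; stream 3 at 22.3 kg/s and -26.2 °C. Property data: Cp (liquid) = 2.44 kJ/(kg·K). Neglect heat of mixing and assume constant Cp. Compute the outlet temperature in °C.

Adiabatic, steady state ⇒ Σ ṁᵢCp,ᵢ(T_out − Tᵢ) = 0
T_out = Σ ṁᵢCp,ᵢTᵢ / Σ ṁᵢCp,ᵢ
      = -3137.7 / 175.44 = -17.885 °C

T_out = -17.9 °C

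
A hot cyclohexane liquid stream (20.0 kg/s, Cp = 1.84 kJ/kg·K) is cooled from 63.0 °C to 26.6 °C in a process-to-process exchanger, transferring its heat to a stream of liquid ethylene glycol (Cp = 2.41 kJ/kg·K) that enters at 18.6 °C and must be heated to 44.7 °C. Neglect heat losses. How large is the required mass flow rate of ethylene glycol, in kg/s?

ṁ_c = 21.3 kg/s

Heat released by hot stream: Q = 20.0 × 1.84 × (63.0 − 26.6) = 1339.5 kJ/s
Energy balance on cold side (adiabatic exchanger): Q = ṁ_c·Cp_c·(T_c,out − T_c,in)
ṁ_c = 1339.5 / [2.41 × (44.7 − 18.6)] = 21.296 kg/s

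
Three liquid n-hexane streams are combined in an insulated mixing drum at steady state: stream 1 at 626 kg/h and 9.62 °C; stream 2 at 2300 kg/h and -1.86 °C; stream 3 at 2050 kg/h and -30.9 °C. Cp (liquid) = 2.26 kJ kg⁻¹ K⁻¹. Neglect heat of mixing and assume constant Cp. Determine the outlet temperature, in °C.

T_out = -12.4 °C

Adiabatic, steady state ⇒ Σ ṁᵢCp,ᵢ(T_out − Tᵢ) = 0
T_out = Σ ṁᵢCp,ᵢTᵢ / Σ ṁᵢCp,ᵢ
      = -139220 / 11246 = -12.38 °C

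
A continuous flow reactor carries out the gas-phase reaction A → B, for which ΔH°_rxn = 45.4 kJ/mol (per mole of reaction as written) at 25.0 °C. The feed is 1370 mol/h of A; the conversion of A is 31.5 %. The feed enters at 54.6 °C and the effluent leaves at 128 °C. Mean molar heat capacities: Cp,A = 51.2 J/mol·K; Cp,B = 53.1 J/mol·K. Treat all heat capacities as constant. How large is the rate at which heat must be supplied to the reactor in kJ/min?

Extent of reaction ξ = 0.315 × 1370 = 431.55 mol/h
Reaction term: ξ·ΔH°_rxn = 431.55 × 45.4 = 19592 kJ/h
Sensible, feed 54.6→25 °C: -2076.3 kJ/h
Outlet flows (mol/h): A 938.45, B 431.55
Sensible, products 25→128 °C: 7309.3 kJ/h
Q = ΔH = 24825 kJ/h = 6.8959 kW
Heat supplied = 413.76 kJ/min

Q_in = 414 kJ/min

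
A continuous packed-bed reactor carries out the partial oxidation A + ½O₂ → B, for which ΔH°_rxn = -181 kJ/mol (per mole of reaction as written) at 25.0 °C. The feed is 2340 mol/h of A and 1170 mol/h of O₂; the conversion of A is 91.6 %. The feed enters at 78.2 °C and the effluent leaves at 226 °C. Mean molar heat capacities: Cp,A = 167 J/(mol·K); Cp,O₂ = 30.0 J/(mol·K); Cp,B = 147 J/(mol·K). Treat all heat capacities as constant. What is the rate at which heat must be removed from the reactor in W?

Q_out = 94500 W

Extent of reaction ξ = 0.916 × 2340 = 2143.4 mol/h
Reaction term: ξ·ΔH°_rxn = 2143.4 × -181 = -387960 kJ/h
Sensible, feed 78.2→25 °C: -22657 kJ/h
Outlet flows (mol/h): A 196.56, O₂ 98.28, B 2143.4
Sensible, products 25→226 °C: 70523 kJ/h
Q = ΔH = -340100 kJ/h = -94.471 kW
Heat removed = 94471 W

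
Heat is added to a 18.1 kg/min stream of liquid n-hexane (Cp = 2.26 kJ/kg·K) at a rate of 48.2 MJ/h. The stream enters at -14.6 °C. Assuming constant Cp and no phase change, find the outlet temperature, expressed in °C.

T_out = 5.04 °C

Q = 48.2 MJ/h = 803.33 kJ/min
ΔT = Q/(ṁ·Cp) = 803.33/(18.1×2.26) = 19.639 K
T_out = -14.6 + 19.639 = 5.0385 °C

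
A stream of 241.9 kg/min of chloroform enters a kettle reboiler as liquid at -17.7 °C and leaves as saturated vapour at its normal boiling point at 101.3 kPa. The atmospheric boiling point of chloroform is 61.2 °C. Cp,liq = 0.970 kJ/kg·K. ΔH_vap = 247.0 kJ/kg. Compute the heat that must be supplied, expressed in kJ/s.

liquid -17.7→61.2 °C: 76.533 kJ/kg
vaporisation at 61.2 °C: 247 kJ/kg
Δh = 76.533 + 247 = 323.53 kJ/kg
Q = ṁ·Δh = 241.9 kg/min × 323.53 kJ/kg = 78263 kJ/min
|Q| = 1304.4 kW

Q = 1300 kJ/s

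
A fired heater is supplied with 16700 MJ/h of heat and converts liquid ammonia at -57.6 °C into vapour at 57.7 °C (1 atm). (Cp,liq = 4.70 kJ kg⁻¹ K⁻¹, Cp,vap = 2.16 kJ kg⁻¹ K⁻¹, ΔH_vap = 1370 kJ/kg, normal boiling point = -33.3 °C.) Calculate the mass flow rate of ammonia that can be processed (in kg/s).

Δh = 4.70×(-33.3−-57.6) + 1370 + 2.16×(57.7−-33.3) = 1680.8 kJ/kg
Q = 16700 MJ/h = 4638.9 kJ/s = 4638.9 kJ/s
ṁ = Q/Δh = 4638.9 / 1680.8 = 2.76 kg/s

ṁ = 2.76 kg/s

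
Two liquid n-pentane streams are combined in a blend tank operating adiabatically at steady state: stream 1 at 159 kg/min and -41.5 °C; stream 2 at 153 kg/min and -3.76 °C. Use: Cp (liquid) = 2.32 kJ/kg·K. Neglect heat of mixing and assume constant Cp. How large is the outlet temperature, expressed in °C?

No heat crosses the boundary, so H_out = H_in.
T_out = Σ ṁᵢCp,ᵢTᵢ / Σ ṁᵢCp,ᵢ
      = -16643 / 723.84 = -22.993 °C

T_out = -23.0 °C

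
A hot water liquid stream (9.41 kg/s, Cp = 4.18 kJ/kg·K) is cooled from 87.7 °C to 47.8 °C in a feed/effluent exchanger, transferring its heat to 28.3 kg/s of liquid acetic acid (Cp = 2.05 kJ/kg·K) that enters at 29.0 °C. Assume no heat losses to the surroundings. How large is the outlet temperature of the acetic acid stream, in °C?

Heat released by hot stream: Q = 9.41 × 4.18 × (87.7 − 47.8) = 1569.4 kJ/s
Energy balance on cold side (adiabatic exchanger): Q = ṁ_c·Cp_c·(T_c,out − T_c,in)
T_c,out = 29.0 + 1569.4/(28.3 × 2.05) = 56.052 °C

T_c,out = 56.1 °C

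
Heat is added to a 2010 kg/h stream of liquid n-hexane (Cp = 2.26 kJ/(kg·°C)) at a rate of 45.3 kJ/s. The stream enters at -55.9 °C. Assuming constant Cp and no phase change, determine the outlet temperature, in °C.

T_out = -20.0 °C

Q = 45.3 kJ/s = 163080 kJ/h
ΔT = Q/(ṁ·Cp) = 163080/(2010×2.26) = 35.9 K
T_out = -55.9 + 35.9 = -20 °C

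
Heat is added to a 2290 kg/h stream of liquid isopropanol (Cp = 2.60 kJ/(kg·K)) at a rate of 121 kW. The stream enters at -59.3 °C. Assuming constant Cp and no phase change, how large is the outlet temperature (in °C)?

Q = 121 kW = 435600 kJ/h
ΔT = Q/(ṁ·Cp) = 435600/(2290×2.60) = 73.161 K
T_out = -59.3 + 73.161 = 13.861 °C

T_out = 13.9 °C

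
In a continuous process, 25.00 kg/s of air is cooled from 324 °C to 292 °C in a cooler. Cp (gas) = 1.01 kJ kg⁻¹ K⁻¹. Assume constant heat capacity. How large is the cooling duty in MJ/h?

Q_c = 2910 MJ/h

Q = ṁ·Cp·ΔT = 25.00 × 1.01 × (292 − 324) = -808 kJ/s
Cooling duty = 2908.8 MJ/h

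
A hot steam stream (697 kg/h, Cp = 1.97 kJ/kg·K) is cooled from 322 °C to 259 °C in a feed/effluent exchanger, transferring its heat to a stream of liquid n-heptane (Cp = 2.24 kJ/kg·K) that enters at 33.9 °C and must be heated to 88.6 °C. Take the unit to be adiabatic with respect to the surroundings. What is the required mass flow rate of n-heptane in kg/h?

ṁ_c = 706 kg/h

Heat released by hot stream: Q = 697 × 1.97 × (322 − 259) = 86505 kJ/h
Energy balance on cold side (adiabatic exchanger): Q = ṁ_c·Cp_c·(T_c,out − T_c,in)
ṁ_c = 86505 / [2.24 × (88.6 − 33.9)] = 706 kg/h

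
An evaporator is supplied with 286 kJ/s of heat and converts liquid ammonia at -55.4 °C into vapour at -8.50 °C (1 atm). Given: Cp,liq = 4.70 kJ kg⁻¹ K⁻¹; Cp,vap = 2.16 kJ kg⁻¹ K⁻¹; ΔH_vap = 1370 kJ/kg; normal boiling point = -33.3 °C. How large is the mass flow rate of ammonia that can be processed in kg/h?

Δh = 4.70×(-33.3−-55.4) + 1370 + 2.16×(-8.50−-33.3) = 1527.4 kJ/kg
Q = 286 kJ/s = 286 kJ/s = 1.0296e+06 kJ/h
ṁ = Q/Δh = 1.0296e+06 / 1527.4 = 674.07 kg/h

ṁ = 674 kg/h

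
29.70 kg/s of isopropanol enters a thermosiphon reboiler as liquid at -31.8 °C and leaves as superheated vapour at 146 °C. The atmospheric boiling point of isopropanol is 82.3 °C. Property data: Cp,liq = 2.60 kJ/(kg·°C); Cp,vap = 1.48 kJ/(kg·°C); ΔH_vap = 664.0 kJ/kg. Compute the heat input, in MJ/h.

liquid -31.8→82.3 °C: 296.66 kJ/kg
vaporisation at 82.3 °C: 664 kJ/kg
vapour 82.3→146 °C: 94.276 kJ/kg
Δh = 296.66 + 664 + 94.276 = 1054.9 kJ/kg
Q = ṁ·Δh = 29.70 kg/s × 1054.9 kJ/kg = 31332 kJ/s
|Q| = 31332 kW = 112790 MJ/h

Q = 113000 MJ/h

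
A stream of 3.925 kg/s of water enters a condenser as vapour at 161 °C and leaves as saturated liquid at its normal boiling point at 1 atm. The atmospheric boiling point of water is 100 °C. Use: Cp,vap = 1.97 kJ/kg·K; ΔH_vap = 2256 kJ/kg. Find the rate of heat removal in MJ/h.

Q_c = 33600 MJ/h

vapour 161→100 °C: -120.17 kJ/kg
condensation at 100 °C: -2256 kJ/kg
Δh = -120.17 + -2256 = -2376.2 kJ/kg
Q = ṁ·Δh = 3.925 kg/s × -2376.2 kJ/kg = -9326.5 kJ/s
|Q| = 9326.5 kW = 33575 MJ/h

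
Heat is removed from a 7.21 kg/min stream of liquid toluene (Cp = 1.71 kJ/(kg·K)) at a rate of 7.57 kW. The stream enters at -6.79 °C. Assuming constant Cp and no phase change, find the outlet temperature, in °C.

Q = 7.57 kW = 454.2 kJ/min
ΔT = Q/(ṁ·Cp) = 454.2/(7.21×1.71) = 36.84 K
T_out = -6.79 − 36.84 = -43.63 °C

T_out = -43.6 °C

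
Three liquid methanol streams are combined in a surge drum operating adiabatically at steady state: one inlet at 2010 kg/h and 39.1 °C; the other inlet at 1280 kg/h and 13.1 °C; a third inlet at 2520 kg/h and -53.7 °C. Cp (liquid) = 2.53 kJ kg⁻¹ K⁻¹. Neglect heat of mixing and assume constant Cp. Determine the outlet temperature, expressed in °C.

T_out = -6.88 °C

Adiabatic, steady state ⇒ Σ ṁᵢCp,ᵢ(T_out − Tᵢ) = 0
T_out = Σ ṁᵢCp,ᵢTᵢ / Σ ṁᵢCp,ᵢ
      = -101110 / 14699 = -6.8787 °C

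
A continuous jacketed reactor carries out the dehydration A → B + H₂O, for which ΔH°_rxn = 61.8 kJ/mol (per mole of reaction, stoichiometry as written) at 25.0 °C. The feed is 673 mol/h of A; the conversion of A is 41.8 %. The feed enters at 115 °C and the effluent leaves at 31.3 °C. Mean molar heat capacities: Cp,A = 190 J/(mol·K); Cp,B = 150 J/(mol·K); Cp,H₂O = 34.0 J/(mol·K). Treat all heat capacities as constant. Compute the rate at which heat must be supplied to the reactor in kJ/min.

Extent of reaction ξ = 0.418 × 673 = 281.31 mol/h
Reaction term: ξ·ΔH°_rxn = 281.31 × 61.8 = 17385 kJ/h
Sensible, feed 115→25 °C: -11508 kJ/h
Outlet flows (mol/h): A 391.69, B 281.31, H₂O 281.31
Sensible, products 25→31.3 °C: 794.95 kJ/h
Q = ΔH = 6671.9 kJ/h = 1.8533 kW
Heat supplied = 111.2 kJ/min

Q_in = 111 kJ/min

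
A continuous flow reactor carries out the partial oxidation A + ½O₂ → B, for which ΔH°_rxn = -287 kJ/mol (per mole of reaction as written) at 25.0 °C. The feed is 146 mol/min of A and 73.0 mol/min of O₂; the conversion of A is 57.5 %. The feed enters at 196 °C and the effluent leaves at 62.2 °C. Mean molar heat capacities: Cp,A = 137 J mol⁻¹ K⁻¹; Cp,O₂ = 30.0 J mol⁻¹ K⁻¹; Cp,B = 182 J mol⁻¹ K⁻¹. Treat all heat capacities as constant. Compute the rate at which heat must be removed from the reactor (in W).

Extent of reaction ξ = 0.575 × 146 = 83.95 mol/min
Reaction term: ξ·ΔH°_rxn = 83.95 × -287 = -24094 kJ/min
Sensible, feed 196→25 °C: -3794.8 kJ/min
Outlet flows (mol/min): A 62.05, O₂ 31.025, B 83.95
Sensible, products 25→62.2 °C: 919.23 kJ/min
Q = ΔH = -26969 kJ/min = -449.49 kW
Heat removed = 449490 W

Q_out = 449000 W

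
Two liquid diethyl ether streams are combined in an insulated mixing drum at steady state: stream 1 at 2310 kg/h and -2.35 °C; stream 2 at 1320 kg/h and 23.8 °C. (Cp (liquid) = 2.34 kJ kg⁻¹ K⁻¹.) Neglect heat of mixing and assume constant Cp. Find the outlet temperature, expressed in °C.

No heat crosses the boundary, so H_out = H_in.
Σ ṁᵢCp,ᵢTᵢ = 2310×2.34×-2.35 + 1320×2.34×23.8 = 60811
Σ ṁᵢCp,ᵢ = 2310×2.34 + 1320×2.34 = 8494.2
T_out = 60811 / 8494.2 = 7.1591 °C

T_out = 7.16 °C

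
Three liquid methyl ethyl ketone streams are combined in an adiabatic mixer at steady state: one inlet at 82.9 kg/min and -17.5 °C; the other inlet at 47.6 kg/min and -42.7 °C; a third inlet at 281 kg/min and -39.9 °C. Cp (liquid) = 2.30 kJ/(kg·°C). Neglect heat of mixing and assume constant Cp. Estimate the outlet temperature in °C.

T_out = -35.7 °C

Adiabatic, steady state ⇒ Σ ṁᵢCp,ᵢ(T_out − Tᵢ) = 0
T_out = Σ ṁᵢCp,ᵢTᵢ / Σ ṁᵢCp,ᵢ
      = -33799 / 946.45 = -35.711 °C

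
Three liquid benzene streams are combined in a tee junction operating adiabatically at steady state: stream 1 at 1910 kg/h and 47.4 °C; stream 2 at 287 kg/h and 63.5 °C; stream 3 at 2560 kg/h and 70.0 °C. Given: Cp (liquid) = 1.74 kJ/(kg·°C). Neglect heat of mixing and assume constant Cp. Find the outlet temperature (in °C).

No heat crosses the boundary, so H_out = H_in.
Σ ṁᵢCp,ᵢTᵢ = 1910×1.74×47.4 + 287×1.74×63.5 + 2560×1.74×70.0 = 501050
Σ ṁᵢCp,ᵢ = 1910×1.74 + 287×1.74 + 2560×1.74 = 8277.2
T_out = 501050 / 8277.2 = 60.534 °C

T_out = 60.5 °C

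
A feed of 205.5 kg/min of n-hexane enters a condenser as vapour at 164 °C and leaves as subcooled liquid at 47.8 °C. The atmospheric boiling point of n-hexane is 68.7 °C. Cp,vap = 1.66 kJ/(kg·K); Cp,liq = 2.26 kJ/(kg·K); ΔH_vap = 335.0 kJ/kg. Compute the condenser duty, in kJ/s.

Q_c = 1850 kJ/s

vapour 164→68.7 °C: -158.2 kJ/kg
condensation at 68.7 °C: -335 kJ/kg
liquid 68.7→47.8 °C: -47.234 kJ/kg
Δh = -158.2 + -335 + -47.234 = -540.43 kJ/kg
Q = ṁ·Δh = 205.5 kg/min × -540.43 kJ/kg = -111060 kJ/min
|Q| = 1851 kW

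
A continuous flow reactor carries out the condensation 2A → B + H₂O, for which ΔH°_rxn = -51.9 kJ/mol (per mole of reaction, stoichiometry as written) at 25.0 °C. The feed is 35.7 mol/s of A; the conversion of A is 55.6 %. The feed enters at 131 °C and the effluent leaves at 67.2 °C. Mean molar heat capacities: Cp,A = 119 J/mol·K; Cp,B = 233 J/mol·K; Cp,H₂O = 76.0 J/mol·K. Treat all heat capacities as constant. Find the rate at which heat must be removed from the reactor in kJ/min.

Q_out = 45400 kJ/min

Extent of reaction ξ = 0.556 × 35.7 / 2 = 9.9246 mol/s
Reaction term: ξ·ΔH°_rxn = 9.9246 × -51.9 = -515.09 kJ/s
Sensible, feed 131→25 °C: -450.32 kJ/s
Outlet flows (mol/s): A 15.851, B 9.9246, H₂O 9.9246
Sensible, products 25→67.2 °C: 209.01 kJ/s
Q = ΔH = -756.39 kJ/s = -756.39 kW
Heat removed = 45384 kJ/min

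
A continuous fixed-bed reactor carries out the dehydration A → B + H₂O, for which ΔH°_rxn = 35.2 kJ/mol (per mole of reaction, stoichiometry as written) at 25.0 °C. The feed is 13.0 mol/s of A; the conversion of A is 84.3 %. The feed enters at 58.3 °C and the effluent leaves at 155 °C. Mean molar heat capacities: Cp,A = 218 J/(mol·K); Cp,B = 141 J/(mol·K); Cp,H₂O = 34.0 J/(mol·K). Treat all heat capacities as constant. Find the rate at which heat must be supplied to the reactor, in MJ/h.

Q_in = 2150 MJ/h

Extent of reaction ξ = 0.843 × 13.0 = 10.959 mol/s
Reaction term: ξ·ΔH°_rxn = 10.959 × 35.2 = 385.76 kJ/s
Sensible, feed 58.3→25 °C: -94.372 kJ/s
Outlet flows (mol/s): A 2.041, B 10.959, H₂O 10.959
Sensible, products 25→155 °C: 307.16 kJ/s
Q = ΔH = 598.54 kJ/s = 598.54 kW
Heat supplied = 2154.8 MJ/h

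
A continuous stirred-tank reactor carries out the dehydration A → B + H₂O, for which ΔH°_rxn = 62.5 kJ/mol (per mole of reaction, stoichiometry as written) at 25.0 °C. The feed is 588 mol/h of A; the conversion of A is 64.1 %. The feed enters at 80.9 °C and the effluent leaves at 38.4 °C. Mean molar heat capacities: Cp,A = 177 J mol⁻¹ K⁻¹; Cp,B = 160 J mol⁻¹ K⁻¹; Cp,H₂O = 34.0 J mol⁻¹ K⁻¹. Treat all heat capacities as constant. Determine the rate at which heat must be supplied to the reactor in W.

Q_in = 5340 W

Extent of reaction ξ = 0.641 × 588 = 376.91 mol/h
Reaction term: ξ·ΔH°_rxn = 376.91 × 62.5 = 23557 kJ/h
Sensible, feed 80.9→25 °C: -5817.8 kJ/h
Outlet flows (mol/h): A 211.09, B 376.91, H₂O 376.91
Sensible, products 25→38.4 °C: 1480.5 kJ/h
Q = ΔH = 19219 kJ/h = 5.3387 kW
Heat supplied = 5338.7 W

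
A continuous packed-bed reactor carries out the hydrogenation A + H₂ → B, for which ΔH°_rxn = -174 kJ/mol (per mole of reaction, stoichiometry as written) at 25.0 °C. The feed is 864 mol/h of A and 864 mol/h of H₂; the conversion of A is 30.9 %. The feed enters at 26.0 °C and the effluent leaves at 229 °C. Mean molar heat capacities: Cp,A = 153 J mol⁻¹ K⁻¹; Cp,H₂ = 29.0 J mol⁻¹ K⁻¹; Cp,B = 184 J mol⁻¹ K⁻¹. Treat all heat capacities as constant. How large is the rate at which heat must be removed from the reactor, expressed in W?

Extent of reaction ξ = 0.309 × 864 = 266.98 mol/h
Reaction term: ξ·ΔH°_rxn = 266.98 × -174 = -46454 kJ/h
Sensible, feed 26.0→25 °C: -157.25 kJ/h
Outlet flows (mol/h): A 597.02, H₂ 597.02, B 266.98
Sensible, products 25→229 °C: 32188 kJ/h
Q = ΔH = -14424 kJ/h = -4.0065 kW
Heat removed = 4006.5 W

Q_out = 4010 W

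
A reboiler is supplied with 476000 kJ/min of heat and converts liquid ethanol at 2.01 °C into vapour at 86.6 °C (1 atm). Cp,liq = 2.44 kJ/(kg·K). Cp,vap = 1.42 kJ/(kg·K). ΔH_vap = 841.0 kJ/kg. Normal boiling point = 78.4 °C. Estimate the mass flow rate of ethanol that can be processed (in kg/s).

ṁ = 7.64 kg/s

Δh = 2.44×(78.4−2.01) + 841.0 + 1.42×(86.6−78.4) = 1039 kJ/kg
Q = 476000 kJ/min = 7933.3 kJ/s = 7933.3 kJ/s
ṁ = Q/Δh = 7933.3 / 1039 = 7.6353 kg/s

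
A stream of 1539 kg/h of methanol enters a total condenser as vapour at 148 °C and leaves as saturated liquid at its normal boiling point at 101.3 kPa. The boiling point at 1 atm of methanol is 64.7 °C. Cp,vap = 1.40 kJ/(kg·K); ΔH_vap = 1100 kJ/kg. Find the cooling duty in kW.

Q_c = 520 kW

vapour 148→64.7 °C: -116.62 kJ/kg
condensation at 64.7 °C: -1100 kJ/kg
Δh = -116.62 + -1100 = -1216.6 kJ/kg
Q = ṁ·Δh = 1539 kg/h × -1216.6 kJ/kg = -1.8724e+06 kJ/h
|Q| = 520.11 kW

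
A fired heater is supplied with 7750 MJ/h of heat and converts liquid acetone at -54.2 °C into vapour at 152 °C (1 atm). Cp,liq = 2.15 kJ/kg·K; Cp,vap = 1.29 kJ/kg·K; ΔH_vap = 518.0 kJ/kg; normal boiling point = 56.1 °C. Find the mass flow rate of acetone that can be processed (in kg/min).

ṁ = 147 kg/min

Δh = 2.15×(56.1−-54.2) + 518.0 + 1.29×(152−56.1) = 878.86 kJ/kg
Q = 7750 MJ/h = 2152.8 kJ/s = 129170 kJ/min
ṁ = Q/Δh = 129170 / 878.86 = 146.97 kg/min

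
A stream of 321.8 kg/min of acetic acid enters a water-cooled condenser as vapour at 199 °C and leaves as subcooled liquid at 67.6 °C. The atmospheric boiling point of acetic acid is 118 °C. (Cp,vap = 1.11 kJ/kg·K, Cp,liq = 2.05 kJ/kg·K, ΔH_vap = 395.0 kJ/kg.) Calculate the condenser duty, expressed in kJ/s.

vapour 199→118 °C: -89.91 kJ/kg
condensation at 118 °C: -395 kJ/kg
liquid 118→67.6 °C: -103.32 kJ/kg
Δh = -89.91 + -395 + -103.32 = -588.23 kJ/kg
Q = ṁ·Δh = 321.8 kg/min × -588.23 kJ/kg = -189290 kJ/min
|Q| = 3154.9 kW

Q_c = 3150 kJ/s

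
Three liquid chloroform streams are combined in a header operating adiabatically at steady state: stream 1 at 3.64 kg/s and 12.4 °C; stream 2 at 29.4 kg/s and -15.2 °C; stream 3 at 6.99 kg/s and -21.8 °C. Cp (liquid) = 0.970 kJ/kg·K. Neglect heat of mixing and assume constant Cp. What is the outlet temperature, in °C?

T_out = -13.8 °C

Energy balance with Q = 0: Σ ṁᵢCp,ᵢ(T_out − Tᵢ) = 0
Σ ṁᵢCp,ᵢTᵢ = 3.64×0.970×12.4 + 29.4×0.970×-15.2 + 6.99×0.970×-21.8 = -537.5
Σ ṁᵢCp,ᵢ = 3.64×0.970 + 29.4×0.970 + 6.99×0.970 = 38.829
T_out = -537.5 / 38.829 = -13.843 °C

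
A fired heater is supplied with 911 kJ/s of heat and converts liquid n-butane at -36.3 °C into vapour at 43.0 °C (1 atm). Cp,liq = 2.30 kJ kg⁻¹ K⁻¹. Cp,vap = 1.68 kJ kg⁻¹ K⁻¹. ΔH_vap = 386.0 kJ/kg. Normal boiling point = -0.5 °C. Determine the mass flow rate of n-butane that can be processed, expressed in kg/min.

Δh = 2.30×(-0.5−-36.3) + 386.0 + 1.68×(43.0−-0.5) = 541.42 kJ/kg
Q = 911 kJ/s = 911 kJ/s = 54660 kJ/min
ṁ = Q/Δh = 54660 / 541.42 = 100.96 kg/min

ṁ = 101 kg/min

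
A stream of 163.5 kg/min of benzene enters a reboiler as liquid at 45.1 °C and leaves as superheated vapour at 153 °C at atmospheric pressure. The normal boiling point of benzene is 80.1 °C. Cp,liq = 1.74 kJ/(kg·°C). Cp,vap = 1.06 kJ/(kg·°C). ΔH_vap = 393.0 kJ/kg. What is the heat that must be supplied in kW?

liquid 45.1→80.1 °C: 60.9 kJ/kg
vaporisation at 80.1 °C: 393 kJ/kg
vapour 80.1→153 °C: 77.274 kJ/kg
Δh = 60.9 + 393 + 77.274 = 531.17 kJ/kg
Q = ṁ·Δh = 163.5 kg/min × 531.17 kJ/kg = 86847 kJ/min
|Q| = 1447.4 kW

Q = 1450 kW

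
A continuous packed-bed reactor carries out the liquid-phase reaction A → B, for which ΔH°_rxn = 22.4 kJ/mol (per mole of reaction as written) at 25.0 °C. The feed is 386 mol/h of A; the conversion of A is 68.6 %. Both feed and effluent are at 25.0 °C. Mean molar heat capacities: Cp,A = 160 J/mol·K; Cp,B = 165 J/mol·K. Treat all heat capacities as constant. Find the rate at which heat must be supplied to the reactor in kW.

Q_in = 1.65 kW

Extent of reaction ξ = 0.686 × 386 = 264.8 mol/h
Reaction term: ξ·ΔH°_rxn = 264.8 × 22.4 = 5931.4 kJ/h
Q = ΔH = 5931.4 kJ/h = 1.6476 kW
Heat supplied = 1.6476 kW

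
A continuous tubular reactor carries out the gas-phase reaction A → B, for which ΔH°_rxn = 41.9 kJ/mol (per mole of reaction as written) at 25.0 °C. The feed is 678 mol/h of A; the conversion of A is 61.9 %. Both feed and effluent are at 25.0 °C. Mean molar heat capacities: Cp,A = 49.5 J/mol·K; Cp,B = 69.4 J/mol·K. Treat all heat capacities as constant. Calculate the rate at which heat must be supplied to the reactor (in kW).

Q_in = 4.88 kW

Extent of reaction ξ = 0.619 × 678 = 419.68 mol/h
Reaction term: ξ·ΔH°_rxn = 419.68 × 41.9 = 17585 kJ/h
Q = ΔH = 17585 kJ/h = 4.8846 kW
Heat supplied = 4.8846 kW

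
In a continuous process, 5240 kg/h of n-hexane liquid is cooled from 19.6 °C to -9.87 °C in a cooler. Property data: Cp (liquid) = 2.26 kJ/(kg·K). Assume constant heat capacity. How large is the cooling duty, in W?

Q_c = 96900 W

Q = ṁ·Cp·ΔT = 5240 × 2.26 × (-9.87 − 19.6) = -349000 kJ/h
Converting: 349000 / 3600 s = 96.943 kW
Cooling duty = 96943 W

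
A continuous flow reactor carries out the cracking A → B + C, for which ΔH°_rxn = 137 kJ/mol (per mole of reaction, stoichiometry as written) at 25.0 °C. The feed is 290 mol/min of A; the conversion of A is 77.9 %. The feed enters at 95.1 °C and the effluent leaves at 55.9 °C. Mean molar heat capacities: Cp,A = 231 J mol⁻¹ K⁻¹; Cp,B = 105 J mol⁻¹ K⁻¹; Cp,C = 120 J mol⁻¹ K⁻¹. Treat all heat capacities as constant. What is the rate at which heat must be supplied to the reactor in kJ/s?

Q_in = 471 kJ/s

Extent of reaction ξ = 0.779 × 290 = 225.91 mol/min
Reaction term: ξ·ΔH°_rxn = 225.91 × 137 = 30950 kJ/min
Sensible, feed 95.1→25 °C: -4696 kJ/min
Outlet flows (mol/min): A 64.09, B 225.91, C 225.91
Sensible, products 25→55.9 °C: 2028.1 kJ/min
Q = ΔH = 28282 kJ/min = 471.36 kW
Heat supplied = 471.36 kJ/s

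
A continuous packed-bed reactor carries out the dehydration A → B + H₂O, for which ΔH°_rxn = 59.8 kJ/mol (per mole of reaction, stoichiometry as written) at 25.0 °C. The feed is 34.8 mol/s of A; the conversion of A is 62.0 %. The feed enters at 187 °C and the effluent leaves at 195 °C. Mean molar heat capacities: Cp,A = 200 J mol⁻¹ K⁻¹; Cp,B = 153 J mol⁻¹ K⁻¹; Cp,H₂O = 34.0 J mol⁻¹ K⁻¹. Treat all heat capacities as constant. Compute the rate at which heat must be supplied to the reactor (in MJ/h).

Q_in = 4670 MJ/h

Extent of reaction ξ = 0.620 × 34.8 = 21.576 mol/s
Reaction term: ξ·ΔH°_rxn = 21.576 × 59.8 = 1290.2 kJ/s
Sensible, feed 187→25 °C: -1127.5 kJ/s
Outlet flows (mol/s): A 13.224, B 21.576, H₂O 21.576
Sensible, products 25→195 °C: 1135.5 kJ/s
Q = ΔH = 1298.2 kJ/s = 1298.2 kW
Heat supplied = 4673.7 MJ/h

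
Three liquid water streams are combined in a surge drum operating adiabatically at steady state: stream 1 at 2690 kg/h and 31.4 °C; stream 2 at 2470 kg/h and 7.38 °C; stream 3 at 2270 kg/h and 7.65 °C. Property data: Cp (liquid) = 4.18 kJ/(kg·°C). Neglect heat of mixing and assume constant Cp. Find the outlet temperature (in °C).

Energy balance with Q = 0: Σ ṁᵢCp,ᵢ(T_out − Tᵢ) = 0
T_out = Σ ṁᵢCp,ᵢTᵢ / Σ ṁᵢCp,ᵢ
      = 501850 / 31057 = 16.159 °C

T_out = 16.2 °C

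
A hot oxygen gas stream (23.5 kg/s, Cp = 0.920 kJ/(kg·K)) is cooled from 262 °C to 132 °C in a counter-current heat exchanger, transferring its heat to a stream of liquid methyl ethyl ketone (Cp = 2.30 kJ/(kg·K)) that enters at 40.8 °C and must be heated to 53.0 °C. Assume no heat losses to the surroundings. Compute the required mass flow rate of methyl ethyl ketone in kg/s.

Heat released by hot stream: Q = 23.5 × 0.920 × (262 − 132) = 2810.6 kJ/s
Energy balance on cold side (adiabatic exchanger): Q = ṁ_c·Cp_c·(T_c,out − T_c,in)
ṁ_c = 2810.6 / [2.30 × (53.0 − 40.8)] = 100.16 kg/s

ṁ_c = 100 kg/s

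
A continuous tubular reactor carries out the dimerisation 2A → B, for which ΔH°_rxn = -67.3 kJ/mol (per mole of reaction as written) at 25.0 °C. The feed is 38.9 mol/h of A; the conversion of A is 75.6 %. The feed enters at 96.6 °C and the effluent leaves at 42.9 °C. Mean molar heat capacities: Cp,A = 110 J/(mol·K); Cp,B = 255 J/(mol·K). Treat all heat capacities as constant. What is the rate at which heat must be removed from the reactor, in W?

Extent of reaction ξ = 0.756 × 38.9 / 2 = 14.704 mol/h
Reaction term: ξ·ΔH°_rxn = 14.704 × -67.3 = -989.59 kJ/h
Sensible, feed 96.6→25 °C: -306.38 kJ/h
Outlet flows (mol/h): A 9.4916, B 14.704
Sensible, products 25→42.9 °C: 85.806 kJ/h
Q = ΔH = -1210.2 kJ/h = -0.33616 kW
Heat removed = 336.16 W

Q_out = 336 W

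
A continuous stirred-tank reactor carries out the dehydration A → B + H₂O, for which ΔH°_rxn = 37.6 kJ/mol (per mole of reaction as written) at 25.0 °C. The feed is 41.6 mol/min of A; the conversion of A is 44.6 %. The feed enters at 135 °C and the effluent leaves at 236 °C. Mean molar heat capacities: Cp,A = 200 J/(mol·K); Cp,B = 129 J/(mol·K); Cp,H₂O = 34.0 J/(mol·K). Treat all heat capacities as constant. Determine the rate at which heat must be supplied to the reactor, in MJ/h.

Extent of reaction ξ = 0.446 × 41.6 = 18.554 mol/min
Reaction term: ξ·ΔH°_rxn = 18.554 × 37.6 = 697.62 kJ/min
Sensible, feed 135→25 °C: -915.2 kJ/min
Outlet flows (mol/min): A 23.046, B 18.554, H₂O 18.554
Sensible, products 25→236 °C: 1610.7 kJ/min
Q = ΔH = 1393.1 kJ/min = 23.218 kW
Heat supplied = 83.585 MJ/h

Q_in = 83.6 MJ/h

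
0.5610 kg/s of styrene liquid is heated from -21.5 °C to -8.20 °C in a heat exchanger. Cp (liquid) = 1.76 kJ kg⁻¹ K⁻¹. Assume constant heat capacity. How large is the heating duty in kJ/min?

Q = ṁ·Cp·ΔT = 0.5610 × 1.76 × (-8.20 − -21.5) = 13.132 kJ/s
Heating duty = 787.91 kJ/min

Q = 788 kJ/min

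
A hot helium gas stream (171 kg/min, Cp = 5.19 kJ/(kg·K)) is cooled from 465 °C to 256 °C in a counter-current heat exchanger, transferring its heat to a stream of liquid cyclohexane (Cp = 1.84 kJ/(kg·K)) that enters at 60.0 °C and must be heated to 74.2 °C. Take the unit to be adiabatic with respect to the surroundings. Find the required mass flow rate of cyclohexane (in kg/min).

ṁ_c = 7100 kg/min

Heat released by hot stream: Q = 171 × 5.19 × (465 − 256) = 185490 kJ/min
Energy balance on cold side (adiabatic exchanger): Q = ṁ_c·Cp_c·(T_c,out − T_c,in)
ṁ_c = 185490 / [1.84 × (74.2 − 60.0)] = 7099.1 kg/min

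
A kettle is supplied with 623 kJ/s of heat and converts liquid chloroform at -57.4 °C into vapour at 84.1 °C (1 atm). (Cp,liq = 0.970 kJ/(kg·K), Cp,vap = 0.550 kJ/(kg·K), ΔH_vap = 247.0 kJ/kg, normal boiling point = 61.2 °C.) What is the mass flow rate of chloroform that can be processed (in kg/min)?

ṁ = 99.8 kg/min

Δh = 0.970×(61.2−-57.4) + 247.0 + 0.550×(84.1−61.2) = 374.64 kJ/kg
Q = 623 kJ/s = 623 kJ/s = 37380 kJ/min
ṁ = Q/Δh = 37380 / 374.64 = 99.777 kg/min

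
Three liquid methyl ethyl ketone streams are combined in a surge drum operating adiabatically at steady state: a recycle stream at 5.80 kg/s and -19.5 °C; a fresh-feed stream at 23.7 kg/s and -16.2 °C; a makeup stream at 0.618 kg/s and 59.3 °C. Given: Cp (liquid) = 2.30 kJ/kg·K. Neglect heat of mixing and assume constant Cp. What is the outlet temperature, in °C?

T_out = -15.3 °C

Energy balance with Q = 0: Σ ṁᵢCp,ᵢ(T_out − Tᵢ) = 0
T_out = Σ ṁᵢCp,ᵢTᵢ / Σ ṁᵢCp,ᵢ
      = -1058.9 / 69.271 = -15.286 °C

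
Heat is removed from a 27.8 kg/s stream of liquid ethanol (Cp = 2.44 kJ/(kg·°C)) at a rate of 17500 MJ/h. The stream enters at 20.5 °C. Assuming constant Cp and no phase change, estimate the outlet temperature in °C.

T_out = -51.2 °C

Q = 17500 MJ/h = 4861.1 kJ/s
ΔT = Q/(ṁ·Cp) = 4861.1/(27.8×2.44) = 71.664 K
T_out = 20.5 − 71.664 = -51.164 °C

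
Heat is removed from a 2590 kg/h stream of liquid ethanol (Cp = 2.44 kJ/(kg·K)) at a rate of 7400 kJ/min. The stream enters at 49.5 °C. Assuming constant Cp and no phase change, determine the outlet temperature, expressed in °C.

T_out = -20.8 °C

Q = 7400 kJ/min = 444000 kJ/h
ΔT = Q/(ṁ·Cp) = 444000/(2590×2.44) = 70.258 K
T_out = 49.5 − 70.258 = -20.758 °C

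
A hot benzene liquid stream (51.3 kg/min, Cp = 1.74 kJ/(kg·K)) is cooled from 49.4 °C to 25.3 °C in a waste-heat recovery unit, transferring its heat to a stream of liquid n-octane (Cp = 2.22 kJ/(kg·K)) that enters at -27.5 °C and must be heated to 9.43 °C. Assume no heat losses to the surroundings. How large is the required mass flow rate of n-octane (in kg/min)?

Heat released by hot stream: Q = 51.3 × 1.74 × (49.4 − 25.3) = 2151.2 kJ/min
Energy balance on cold side (adiabatic exchanger): Q = ṁ_c·Cp_c·(T_c,out − T_c,in)
ṁ_c = 2151.2 / [2.22 × (9.43 − -27.5)] = 26.239 kg/min

ṁ_c = 26.2 kg/min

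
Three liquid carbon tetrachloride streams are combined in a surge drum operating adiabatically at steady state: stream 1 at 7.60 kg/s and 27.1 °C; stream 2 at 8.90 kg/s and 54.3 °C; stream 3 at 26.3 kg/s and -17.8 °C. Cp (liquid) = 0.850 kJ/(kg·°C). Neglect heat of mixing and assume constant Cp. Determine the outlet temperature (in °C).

T_out = 5.17 °C

Adiabatic, steady state ⇒ Σ ṁᵢCp,ᵢ(T_out − Tᵢ) = 0
T_out = Σ ṁᵢCp,ᵢTᵢ / Σ ṁᵢCp,ᵢ
      = 187.93 / 36.38 = 5.1657 °C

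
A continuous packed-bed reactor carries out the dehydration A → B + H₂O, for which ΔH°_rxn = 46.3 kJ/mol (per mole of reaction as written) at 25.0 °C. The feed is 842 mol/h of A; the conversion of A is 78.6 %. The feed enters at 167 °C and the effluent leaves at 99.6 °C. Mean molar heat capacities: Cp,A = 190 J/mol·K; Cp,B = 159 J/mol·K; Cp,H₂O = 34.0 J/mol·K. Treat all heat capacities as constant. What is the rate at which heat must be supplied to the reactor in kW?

Q_in = 5.56 kW

Extent of reaction ξ = 0.786 × 842 = 661.81 mol/h
Reaction term: ξ·ΔH°_rxn = 661.81 × 46.3 = 30642 kJ/h
Sensible, feed 167→25 °C: -22717 kJ/h
Outlet flows (mol/h): A 180.19, B 661.81, H₂O 661.81
Sensible, products 25→99.6 °C: 12083 kJ/h
Q = ΔH = 20007 kJ/h = 5.5576 kW
Heat supplied = 5.5576 kW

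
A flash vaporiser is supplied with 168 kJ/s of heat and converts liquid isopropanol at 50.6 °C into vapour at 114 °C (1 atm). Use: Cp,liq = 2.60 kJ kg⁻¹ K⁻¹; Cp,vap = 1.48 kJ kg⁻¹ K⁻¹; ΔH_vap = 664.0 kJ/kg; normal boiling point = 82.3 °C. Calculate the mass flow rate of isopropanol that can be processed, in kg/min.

ṁ = 12.7 kg/min

Δh = 2.60×(82.3−50.6) + 664.0 + 1.48×(114−82.3) = 793.34 kJ/kg
Q = 168 kJ/s = 168 kJ/s = 10080 kJ/min
ṁ = Q/Δh = 10080 / 793.34 = 12.706 kg/min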